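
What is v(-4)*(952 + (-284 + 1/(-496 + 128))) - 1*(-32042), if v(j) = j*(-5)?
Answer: 4176979/92 ≈ 45402.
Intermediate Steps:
v(j) = -5*j
v(-4)*(952 + (-284 + 1/(-496 + 128))) - 1*(-32042) = (-5*(-4))*(952 + (-284 + 1/(-496 + 128))) - 1*(-32042) = 20*(952 + (-284 + 1/(-368))) + 32042 = 20*(952 + (-284 - 1/368)) + 32042 = 20*(952 - 104513/368) + 32042 = 20*(245823/368) + 32042 = 1229115/92 + 32042 = 4176979/92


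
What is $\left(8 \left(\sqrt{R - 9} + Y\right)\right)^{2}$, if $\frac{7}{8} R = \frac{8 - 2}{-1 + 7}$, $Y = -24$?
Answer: $\frac{254528}{7} - \frac{3072 i \sqrt{385}}{7} \approx 36361.0 - 8611.0 i$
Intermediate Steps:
$R = \frac{8}{7}$ ($R = \frac{8 \frac{8 - 2}{-1 + 7}}{7} = \frac{8 \cdot \frac{6}{6}}{7} = \frac{8 \cdot 6 \cdot \frac{1}{6}}{7} = \frac{8}{7} \cdot 1 = \frac{8}{7} \approx 1.1429$)
$\left(8 \left(\sqrt{R - 9} + Y\right)\right)^{2} = \left(8 \left(\sqrt{\frac{8}{7} - 9} - 24\right)\right)^{2} = \left(8 \left(\sqrt{- \frac{55}{7}} - 24\right)\right)^{2} = \left(8 \left(\frac{i \sqrt{385}}{7} - 24\right)\right)^{2} = \left(8 \left(-24 + \frac{i \sqrt{385}}{7}\right)\right)^{2} = \left(-192 + \frac{8 i \sqrt{385}}{7}\right)^{2}$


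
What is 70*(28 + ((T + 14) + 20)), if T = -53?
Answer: 630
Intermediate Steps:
70*(28 + ((T + 14) + 20)) = 70*(28 + ((-53 + 14) + 20)) = 70*(28 + (-39 + 20)) = 70*(28 - 19) = 70*9 = 630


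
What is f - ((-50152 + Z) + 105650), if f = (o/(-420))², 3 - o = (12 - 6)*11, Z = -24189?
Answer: -12523591/400 ≈ -31309.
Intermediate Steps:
o = -63 (o = 3 - (12 - 6)*11 = 3 - 6*11 = 3 - 1*66 = 3 - 66 = -63)
f = 9/400 (f = (-63/(-420))² = (-63*(-1/420))² = (3/20)² = 9/400 ≈ 0.022500)
f - ((-50152 + Z) + 105650) = 9/400 - ((-50152 - 24189) + 105650) = 9/400 - (-74341 + 105650) = 9/400 - 1*31309 = 9/400 - 31309 = -12523591/400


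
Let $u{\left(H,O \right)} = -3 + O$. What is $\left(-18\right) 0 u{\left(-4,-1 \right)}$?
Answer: $0$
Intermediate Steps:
$\left(-18\right) 0 u{\left(-4,-1 \right)} = \left(-18\right) 0 \left(-3 - 1\right) = 0 \left(-4\right) = 0$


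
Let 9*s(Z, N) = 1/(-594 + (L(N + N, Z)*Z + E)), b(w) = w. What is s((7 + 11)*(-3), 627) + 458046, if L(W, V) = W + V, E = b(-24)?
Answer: 269680079051/588762 ≈ 4.5805e+5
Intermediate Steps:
E = -24
L(W, V) = V + W
s(Z, N) = 1/(9*(-618 + Z*(Z + 2*N))) (s(Z, N) = 1/(9*(-594 + ((Z + (N + N))*Z - 24))) = 1/(9*(-594 + ((Z + 2*N)*Z - 24))) = 1/(9*(-594 + (Z*(Z + 2*N) - 24))) = 1/(9*(-594 + (-24 + Z*(Z + 2*N)))) = 1/(9*(-618 + Z*(Z + 2*N))))
s((7 + 11)*(-3), 627) + 458046 = 1/(9*(-618 + ((7 + 11)*(-3))*((7 + 11)*(-3) + 2*627))) + 458046 = 1/(9*(-618 + (18*(-3))*(18*(-3) + 1254))) + 458046 = 1/(9*(-618 - 54*(-54 + 1254))) + 458046 = 1/(9*(-618 - 54*1200)) + 458046 = 1/(9*(-618 - 64800)) + 458046 = (⅑)/(-65418) + 458046 = (⅑)*(-1/65418) + 458046 = -1/588762 + 458046 = 269680079051/588762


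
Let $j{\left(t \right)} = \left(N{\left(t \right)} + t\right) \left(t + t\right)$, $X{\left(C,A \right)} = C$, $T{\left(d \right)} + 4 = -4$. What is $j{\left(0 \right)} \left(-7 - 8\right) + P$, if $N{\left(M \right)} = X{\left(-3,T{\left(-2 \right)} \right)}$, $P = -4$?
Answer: $-4$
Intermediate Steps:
$T{\left(d \right)} = -8$ ($T{\left(d \right)} = -4 - 4 = -8$)
$N{\left(M \right)} = -3$
$j{\left(t \right)} = 2 t \left(-3 + t\right)$ ($j{\left(t \right)} = \left(-3 + t\right) \left(t + t\right) = \left(-3 + t\right) 2 t = 2 t \left(-3 + t\right)$)
$j{\left(0 \right)} \left(-7 - 8\right) + P = 2 \cdot 0 \left(-3 + 0\right) \left(-7 - 8\right) - 4 = 2 \cdot 0 \left(-3\right) \left(-7 - 8\right) - 4 = 0 \left(-15\right) - 4 = 0 - 4 = -4$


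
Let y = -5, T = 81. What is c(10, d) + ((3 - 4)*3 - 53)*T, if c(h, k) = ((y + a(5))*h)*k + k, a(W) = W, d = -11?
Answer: -4547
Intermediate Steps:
c(h, k) = k (c(h, k) = ((-5 + 5)*h)*k + k = (0*h)*k + k = 0*k + k = 0 + k = k)
c(10, d) + ((3 - 4)*3 - 53)*T = -11 + ((3 - 4)*3 - 53)*81 = -11 + (-1*3 - 53)*81 = -11 + (-3 - 53)*81 = -11 - 56*81 = -11 - 4536 = -4547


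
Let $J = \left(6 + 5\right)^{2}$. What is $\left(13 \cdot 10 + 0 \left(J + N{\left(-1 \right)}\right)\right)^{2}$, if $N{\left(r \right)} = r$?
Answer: $16900$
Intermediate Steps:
$J = 121$ ($J = 11^{2} = 121$)
$\left(13 \cdot 10 + 0 \left(J + N{\left(-1 \right)}\right)\right)^{2} = \left(13 \cdot 10 + 0 \left(121 - 1\right)\right)^{2} = \left(130 + 0 \cdot 120\right)^{2} = \left(130 + 0\right)^{2} = 130^{2} = 16900$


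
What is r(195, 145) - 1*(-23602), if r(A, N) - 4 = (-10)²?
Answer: 23706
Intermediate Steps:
r(A, N) = 104 (r(A, N) = 4 + (-10)² = 4 + 100 = 104)
r(195, 145) - 1*(-23602) = 104 - 1*(-23602) = 104 + 23602 = 23706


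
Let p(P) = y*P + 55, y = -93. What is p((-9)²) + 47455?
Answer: 39977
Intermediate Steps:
p(P) = 55 - 93*P (p(P) = -93*P + 55 = 55 - 93*P)
p((-9)²) + 47455 = (55 - 93*(-9)²) + 47455 = (55 - 93*81) + 47455 = (55 - 7533) + 47455 = -7478 + 47455 = 39977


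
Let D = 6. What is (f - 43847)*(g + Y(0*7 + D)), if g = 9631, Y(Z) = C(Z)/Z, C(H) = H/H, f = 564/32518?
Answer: -41196819854617/97554 ≈ -4.2230e+8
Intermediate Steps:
f = 282/16259 (f = 564*(1/32518) = 282/16259 ≈ 0.017344)
C(H) = 1
Y(Z) = 1/Z
(f - 43847)*(g + Y(0*7 + D)) = (282/16259 - 43847)*(9631 + 1/(0*7 + 6)) = -712908091*(9631 + 1/(0 + 6))/16259 = -712908091*(9631 + 1/6)/16259 = -712908091*(9631 + ⅙)/16259 = -712908091/16259*57787/6 = -41196819854617/97554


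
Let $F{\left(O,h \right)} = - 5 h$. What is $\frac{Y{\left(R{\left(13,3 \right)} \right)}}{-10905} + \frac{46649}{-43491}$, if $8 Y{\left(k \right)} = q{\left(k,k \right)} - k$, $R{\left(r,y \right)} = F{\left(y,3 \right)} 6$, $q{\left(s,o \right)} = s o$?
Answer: $- \frac{147528335}{126471828} \approx -1.1665$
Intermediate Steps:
$q{\left(s,o \right)} = o s$
$R{\left(r,y \right)} = -90$ ($R{\left(r,y \right)} = \left(-5\right) 3 \cdot 6 = \left(-15\right) 6 = -90$)
$Y{\left(k \right)} = - \frac{k}{8} + \frac{k^{2}}{8}$ ($Y{\left(k \right)} = \frac{k k - k}{8} = \frac{k^{2} - k}{8} = - \frac{k}{8} + \frac{k^{2}}{8}$)
$\frac{Y{\left(R{\left(13,3 \right)} \right)}}{-10905} + \frac{46649}{-43491} = \frac{\frac{1}{8} \left(-90\right) \left(-1 - 90\right)}{-10905} + \frac{46649}{-43491} = \frac{1}{8} \left(-90\right) \left(-91\right) \left(- \frac{1}{10905}\right) + 46649 \left(- \frac{1}{43491}\right) = \frac{4095}{4} \left(- \frac{1}{10905}\right) - \frac{46649}{43491} = - \frac{273}{2908} - \frac{46649}{43491} = - \frac{147528335}{126471828}$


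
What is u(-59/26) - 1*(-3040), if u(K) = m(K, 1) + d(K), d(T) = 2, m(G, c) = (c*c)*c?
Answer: 3043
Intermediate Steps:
m(G, c) = c³ (m(G, c) = c²*c = c³)
u(K) = 3 (u(K) = 1³ + 2 = 1 + 2 = 3)
u(-59/26) - 1*(-3040) = 3 - 1*(-3040) = 3 + 3040 = 3043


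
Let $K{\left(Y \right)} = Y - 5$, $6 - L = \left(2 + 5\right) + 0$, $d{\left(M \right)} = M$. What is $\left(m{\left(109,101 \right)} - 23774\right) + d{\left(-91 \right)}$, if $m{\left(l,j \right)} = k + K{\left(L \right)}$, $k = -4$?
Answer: $-23875$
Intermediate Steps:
$L = -1$ ($L = 6 - \left(\left(2 + 5\right) + 0\right) = 6 - \left(7 + 0\right) = 6 - 7 = -1$)
$K{\left(Y \right)} = -5 + Y$
$m{\left(l,j \right)} = -10$ ($m{\left(l,j \right)} = -4 - 6 = -10$)
$\left(m{\left(109,101 \right)} - 23774\right) + d{\left(-91 \right)} = \left(-10 - 23774\right) - 91 = -23784 - 91 = -23875$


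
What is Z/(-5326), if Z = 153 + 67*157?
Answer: -5336/2663 ≈ -2.0038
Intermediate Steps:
Z = 10672 (Z = 153 + 10519 = 10672)
Z/(-5326) = 10672/(-5326) = 10672*(-1/5326) = -5336/2663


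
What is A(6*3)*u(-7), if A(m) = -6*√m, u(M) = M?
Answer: 126*√2 ≈ 178.19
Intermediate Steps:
A(6*3)*u(-7) = -6*3*√2*(-7) = -18*√2*(-7) = 126*√2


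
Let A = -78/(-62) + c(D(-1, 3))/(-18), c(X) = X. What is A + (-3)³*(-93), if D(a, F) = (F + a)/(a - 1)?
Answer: 1401871/558 ≈ 2512.3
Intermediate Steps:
D(a, F) = (F + a)/(-1 + a)
A = 733/558 (A = -78/(-62) + ((3 - 1)/(-1 - 1))/(-18) = -78*(-1/62) + (2/(-2))*(-1/18) = 39/31 - ½*2*(-1/18) = 39/31 - 1*(-1/18) = 39/31 + 1/18 = 733/558 ≈ 1.3136)
A + (-3)³*(-93) = 733/558 + (-3)³*(-93) = 733/558 - 27*(-93) = 733/558 + 2511 = 1401871/558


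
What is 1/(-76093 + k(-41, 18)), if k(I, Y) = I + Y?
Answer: -1/76116 ≈ -1.3138e-5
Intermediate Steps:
1/(-76093 + k(-41, 18)) = 1/(-76093 + (-41 + 18)) = 1/(-76093 - 23) = 1/(-76116) = -1/76116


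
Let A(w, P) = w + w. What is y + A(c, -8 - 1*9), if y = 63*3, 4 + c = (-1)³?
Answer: 179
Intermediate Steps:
c = -5 (c = -4 + (-1)³ = -4 - 1 = -5)
A(w, P) = 2*w
y = 189
y + A(c, -8 - 1*9) = 189 + 2*(-5) = 189 - 10 = 179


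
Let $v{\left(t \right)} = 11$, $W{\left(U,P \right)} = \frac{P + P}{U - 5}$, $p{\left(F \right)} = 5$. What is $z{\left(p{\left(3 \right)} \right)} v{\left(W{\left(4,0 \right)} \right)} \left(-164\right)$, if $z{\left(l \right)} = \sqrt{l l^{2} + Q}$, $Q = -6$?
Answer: $- 1804 \sqrt{119} \approx -19679.0$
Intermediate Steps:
$W{\left(U,P \right)} = \frac{2 P}{-5 + U}$
$z{\left(l \right)} = \sqrt{-6 + l^{3}}$ ($z{\left(l \right)} = \sqrt{l l^{2} - 6} = \sqrt{l^{3} - 6} = \sqrt{-6 + l^{3}}$)
$z{\left(p{\left(3 \right)} \right)} v{\left(W{\left(4,0 \right)} \right)} \left(-164\right) = \sqrt{-6 + 5^{3}} \cdot 11 \left(-164\right) = \sqrt{-6 + 125} \cdot 11 \left(-164\right) = \sqrt{119} \cdot 11 \left(-164\right) = 11 \sqrt{119} \left(-164\right) = - 1804 \sqrt{119}$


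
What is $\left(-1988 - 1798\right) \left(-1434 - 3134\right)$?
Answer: $17294448$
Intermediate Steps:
$\left(-1988 - 1798\right) \left(-1434 - 3134\right) = \left(-3786\right) \left(-4568\right) = 17294448$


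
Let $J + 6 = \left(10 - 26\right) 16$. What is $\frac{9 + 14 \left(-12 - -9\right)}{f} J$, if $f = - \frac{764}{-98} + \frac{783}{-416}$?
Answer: $\frac{176240064}{120545} \approx 1462.0$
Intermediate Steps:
$J = -262$ ($J = -6 + \left(10 - 26\right) 16 = -6 - 256 = -262$)
$f = \frac{120545}{20384}$ ($f = \left(-764\right) \left(- \frac{1}{98}\right) + 783 \left(- \frac{1}{416}\right) = \frac{382}{49} - \frac{783}{416} = \frac{120545}{20384} \approx 5.9137$)
$\frac{9 + 14 \left(-12 - -9\right)}{f} J = \frac{9 + 14 \left(-12 - -9\right)}{\frac{120545}{20384}} \left(-262\right) = \left(9 + 14 \left(-12 + 9\right)\right) \frac{20384}{120545} \left(-262\right) = \left(9 + 14 \left(-3\right)\right) \frac{20384}{120545} \left(-262\right) = \left(9 - 42\right) \frac{20384}{120545} \left(-262\right) = \left(-33\right) \frac{20384}{120545} \left(-262\right) = \left(- \frac{672672}{120545}\right) \left(-262\right) = \frac{176240064}{120545}$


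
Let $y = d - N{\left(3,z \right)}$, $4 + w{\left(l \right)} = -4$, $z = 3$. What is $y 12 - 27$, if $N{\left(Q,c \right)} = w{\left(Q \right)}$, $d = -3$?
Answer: $33$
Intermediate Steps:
$w{\left(l \right)} = -8$ ($w{\left(l \right)} = -4 - 4 = -8$)
$N{\left(Q,c \right)} = -8$
$y = 5$ ($y = -3 - -8 = -3 + 8 = 5$)
$y 12 - 27 = 5 \cdot 12 - 27 = 60 - 27 = 33$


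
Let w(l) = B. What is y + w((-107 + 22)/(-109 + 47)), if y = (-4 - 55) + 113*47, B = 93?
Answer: 5345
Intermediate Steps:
w(l) = 93
y = 5252 (y = -59 + 5311 = 5252)
y + w((-107 + 22)/(-109 + 47)) = 5252 + 93 = 5345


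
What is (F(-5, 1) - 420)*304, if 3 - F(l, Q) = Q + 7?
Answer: -129200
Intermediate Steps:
F(l, Q) = -4 - Q (F(l, Q) = 3 - (Q + 7) = 3 - (7 + Q) = 3 + (-7 - Q) = -4 - Q)
(F(-5, 1) - 420)*304 = ((-4 - 1*1) - 420)*304 = ((-4 - 1) - 420)*304 = (-5 - 420)*304 = -425*304 = -129200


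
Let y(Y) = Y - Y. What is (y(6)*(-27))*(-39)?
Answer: 0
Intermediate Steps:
y(Y) = 0
(y(6)*(-27))*(-39) = (0*(-27))*(-39) = 0*(-39) = 0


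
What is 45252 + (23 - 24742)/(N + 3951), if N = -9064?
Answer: 231398195/5113 ≈ 45257.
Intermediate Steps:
45252 + (23 - 24742)/(N + 3951) = 45252 + (23 - 24742)/(-9064 + 3951) = 45252 - 24719/(-5113) = 45252 - 24719*(-1/5113) = 45252 + 24719/5113 = 231398195/5113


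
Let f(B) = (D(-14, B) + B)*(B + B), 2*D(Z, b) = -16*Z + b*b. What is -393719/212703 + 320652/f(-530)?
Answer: -14627364547709/7893085021440 ≈ -1.8532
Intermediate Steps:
D(Z, b) = b²/2 - 8*Z (D(Z, b) = (-16*Z + b*b)/2 = (-16*Z + b²)/2 = (b² - 16*Z)/2 = b²/2 - 8*Z)
f(B) = 2*B*(112 + B + B²/2) (f(B) = ((B²/2 - 8*(-14)) + B)*(B + B) = ((B²/2 + 112) + B)*(2*B) = ((112 + B²/2) + B)*(2*B) = (112 + B + B²/2)*(2*B) = 2*B*(112 + B + B²/2))
-393719/212703 + 320652/f(-530) = -393719/212703 + 320652/((-530*(224 + (-530)² + 2*(-530)))) = -393719*1/212703 + 320652/((-530*(224 + 280900 - 1060))) = -393719/212703 + 320652/((-530*280064)) = -393719/212703 + 320652/(-148433920) = -393719/212703 + 320652*(-1/148433920) = -393719/212703 - 80163/37108480 = -14627364547709/7893085021440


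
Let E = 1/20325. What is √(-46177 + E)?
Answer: 2*I*√190759784253/4065 ≈ 214.89*I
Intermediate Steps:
E = 1/20325 ≈ 4.9200e-5
√(-46177 + E) = √(-46177 + 1/20325) = √(-938547524/20325) = 2*I*√190759784253/4065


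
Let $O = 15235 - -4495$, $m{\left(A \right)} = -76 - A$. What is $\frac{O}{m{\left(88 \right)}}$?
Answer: $- \frac{9865}{82} \approx -120.3$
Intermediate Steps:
$O = 19730$ ($O = 15235 + 4495 = 19730$)
$\frac{O}{m{\left(88 \right)}} = \frac{19730}{-76 - 88} = \frac{19730}{-164} = 19730 \left(- \frac{1}{164}\right) = - \frac{9865}{82}$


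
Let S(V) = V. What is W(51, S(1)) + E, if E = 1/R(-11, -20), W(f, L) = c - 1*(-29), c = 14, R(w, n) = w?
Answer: 472/11 ≈ 42.909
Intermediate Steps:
W(f, L) = 43 (W(f, L) = 14 - 1*(-29) = 14 + 29 = 43)
E = -1/11 (E = 1/(-11) = -1/11 ≈ -0.090909)
W(51, S(1)) + E = 43 - 1/11 = 472/11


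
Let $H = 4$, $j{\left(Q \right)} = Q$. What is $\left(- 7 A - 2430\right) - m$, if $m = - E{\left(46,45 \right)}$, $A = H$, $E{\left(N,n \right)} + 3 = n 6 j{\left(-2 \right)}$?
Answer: $-3001$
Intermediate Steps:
$E{\left(N,n \right)} = -3 - 12 n$ ($E{\left(N,n \right)} = -3 + n 6 \left(-2\right) = -3 + 6 n \left(-2\right) = -3 - 12 n$)
$A = 4$
$m = 543$ ($m = - (-3 - 540) = \left(-1\right) \left(-543\right) = 543$)
$\left(- 7 A - 2430\right) - m = \left(\left(-7\right) 4 - 2430\right) - 543 = \left(-28 - 2430\right) - 543 = -2458 - 543 = -3001$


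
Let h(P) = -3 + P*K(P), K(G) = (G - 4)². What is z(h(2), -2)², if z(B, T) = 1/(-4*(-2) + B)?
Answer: 1/169 ≈ 0.0059172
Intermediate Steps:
K(G) = (-4 + G)²
h(P) = -3 + P*(-4 + P)²
z(B, T) = 1/(8 + B)
z(h(2), -2)² = (1/(8 + (-3 + 2*(-4 + 2)²)))² = (1/(8 + (-3 + 2*(-2)²)))² = (1/(8 + (-3 + 2*4)))² = (1/(8 + (-3 + 8)))² = (1/(8 + 5))² = (1/13)² = 1/169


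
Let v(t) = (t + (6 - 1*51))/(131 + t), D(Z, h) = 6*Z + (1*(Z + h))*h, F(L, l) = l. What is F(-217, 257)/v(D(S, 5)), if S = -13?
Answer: -3341/163 ≈ -20.497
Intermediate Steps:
D(Z, h) = 6*Z + h*(Z + h) (D(Z, h) = 6*Z + (Z + h)*h = 6*Z + h*(Z + h))
v(t) = (-45 + t)/(131 + t) (v(t) = (t + (6 - 51))/(131 + t) = (t - 45)/(131 + t) = (-45 + t)/(131 + t))
F(-217, 257)/v(D(S, 5)) = 257/(((-45 + (5² + 6*(-13) - 13*5))/(131 + (5² + 6*(-13) - 13*5)))) = 257/(((-45 + (25 - 78 - 65))/(131 + (25 - 78 - 65)))) = 257/(((-45 - 118)/(131 - 118))) = 257/((-163/13)) = 257/(((1/13)*(-163))) = 257/(-163/13) = 257*(-13/163) = -3341/163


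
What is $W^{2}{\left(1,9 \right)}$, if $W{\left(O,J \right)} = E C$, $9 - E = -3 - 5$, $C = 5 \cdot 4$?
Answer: $115600$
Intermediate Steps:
$C = 20$
$E = 17$ ($E = 9 - \left(-3 - 5\right) = 9 - -8 = 9 + 8 = 17$)
$W{\left(O,J \right)} = 340$ ($W{\left(O,J \right)} = 17 \cdot 20 = 340$)
$W^{2}{\left(1,9 \right)} = 340^{2} = 115600$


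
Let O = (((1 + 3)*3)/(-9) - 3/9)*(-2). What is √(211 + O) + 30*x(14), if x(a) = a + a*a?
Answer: 6300 + √1929/3 ≈ 6314.6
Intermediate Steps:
O = 10/3 (O = ((4*3)*(-⅑) - 3*⅑)*(-2) = (12*(-⅑) - ⅓)*(-2) = (-4/3 - ⅓)*(-2) = -5/3*(-2) = 10/3 ≈ 3.3333)
x(a) = a + a²
√(211 + O) + 30*x(14) = √(211 + 10/3) + 30*(14*(1 + 14)) = √(643/3) + 30*(14*15) = √1929/3 + 30*210 = √1929/3 + 6300 = 6300 + √1929/3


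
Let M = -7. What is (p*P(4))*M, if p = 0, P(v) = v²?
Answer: 0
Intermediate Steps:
(p*P(4))*M = (0*4²)*(-7) = (0*16)*(-7) = 0*(-7) = 0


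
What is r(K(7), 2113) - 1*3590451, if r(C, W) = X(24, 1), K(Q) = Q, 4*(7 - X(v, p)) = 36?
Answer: -3590453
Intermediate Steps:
X(v, p) = -2 (X(v, p) = 7 - ¼*36 = 7 - 9 = -2)
r(C, W) = -2
r(K(7), 2113) - 1*3590451 = -2 - 1*3590451 = -2 - 3590451 = -3590453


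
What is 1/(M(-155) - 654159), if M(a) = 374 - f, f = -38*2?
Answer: -1/653709 ≈ -1.5297e-6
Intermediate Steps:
f = -76
M(a) = 450 (M(a) = 374 - 1*(-76) = 374 + 76 = 450)
1/(M(-155) - 654159) = 1/(450 - 654159) = 1/(-653709) = -1/653709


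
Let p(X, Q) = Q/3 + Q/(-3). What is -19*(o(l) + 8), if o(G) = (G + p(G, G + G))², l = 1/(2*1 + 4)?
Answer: -5491/36 ≈ -152.53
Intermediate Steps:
p(X, Q) = 0 (p(X, Q) = Q*(⅓) + Q*(-⅓) = Q/3 - Q/3 = 0)
l = ⅙ (l = 1/(2 + 4) = 1/6 = ⅙ ≈ 0.16667)
o(G) = G² (o(G) = (G + 0)² = G²)
-19*(o(l) + 8) = -19*((⅙)² + 8) = -19*(1/36 + 8) = -19*289/36 = -5491/36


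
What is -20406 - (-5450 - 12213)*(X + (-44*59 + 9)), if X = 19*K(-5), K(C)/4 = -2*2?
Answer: -51084139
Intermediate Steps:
K(C) = -16 (K(C) = 4*(-2*2) = 4*(-4) = -16)
X = -304 (X = 19*(-16) = -304)
-20406 - (-5450 - 12213)*(X + (-44*59 + 9)) = -20406 - (-5450 - 12213)*(-304 + (-44*59 + 9)) = -20406 - (-17663)*(-304 + (-2596 + 9)) = -20406 - (-17663)*(-304 - 2587) = -20406 - (-17663)*(-2891) = -20406 - 1*51063733 = -20406 - 51063733 = -51084139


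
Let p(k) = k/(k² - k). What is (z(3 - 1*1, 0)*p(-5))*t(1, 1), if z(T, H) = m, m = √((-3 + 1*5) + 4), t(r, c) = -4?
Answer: 2*√6/3 ≈ 1.6330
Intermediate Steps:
m = √6 (m = √((-3 + 5) + 4) = √(2 + 4) = √6 ≈ 2.4495)
z(T, H) = √6
(z(3 - 1*1, 0)*p(-5))*t(1, 1) = (√6/(-1 - 5))*(-4) = (√6/(-6))*(-4) = (√6*(-⅙))*(-4) = -√6/6*(-4) = 2*√6/3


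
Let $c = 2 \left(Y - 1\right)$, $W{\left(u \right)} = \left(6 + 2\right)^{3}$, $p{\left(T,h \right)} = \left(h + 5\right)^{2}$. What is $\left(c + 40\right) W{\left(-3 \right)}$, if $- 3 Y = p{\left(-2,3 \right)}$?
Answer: $- \frac{7168}{3} \approx -2389.3$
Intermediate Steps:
$p{\left(T,h \right)} = \left(5 + h\right)^{2}$
$Y = - \frac{64}{3}$ ($Y = - \frac{\left(5 + 3\right)^{2}}{3} = - \frac{8^{2}}{3} = \left(- \frac{1}{3}\right) 64 = - \frac{64}{3} \approx -21.333$)
$W{\left(u \right)} = 512$ ($W{\left(u \right)} = 8^{3} = 512$)
$c = - \frac{134}{3}$ ($c = 2 \left(- \frac{64}{3} - 1\right) = 2 \left(- \frac{67}{3}\right) = - \frac{134}{3} \approx -44.667$)
$\left(c + 40\right) W{\left(-3 \right)} = \left(- \frac{134}{3} + 40\right) 512 = \left(- \frac{14}{3}\right) 512 = - \frac{7168}{3}$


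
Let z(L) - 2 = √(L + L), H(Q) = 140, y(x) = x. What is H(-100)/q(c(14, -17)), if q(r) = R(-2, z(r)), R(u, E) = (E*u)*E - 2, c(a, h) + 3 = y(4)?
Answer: -490/17 + 280*√2/17 ≈ -5.5306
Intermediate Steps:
c(a, h) = 1 (c(a, h) = -3 + 4 = 1)
z(L) = 2 + √2*√L (z(L) = 2 + √(L + L) = 2 + √(2*L) = 2 + √2*√L)
R(u, E) = -2 + u*E² (R(u, E) = u*E² - 2 = -2 + u*E²)
q(r) = -2 - 2*(2 + √2*√r)²
H(-100)/q(c(14, -17)) = 140/(-2 - 2*(2 + √2*√1)²) = 140/(-2 - 2*(2 + √2*1)²) = 140/(-2 - 2*(2 + √2)²)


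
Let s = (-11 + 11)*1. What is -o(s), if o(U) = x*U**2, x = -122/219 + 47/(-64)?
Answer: 0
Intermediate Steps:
s = 0 (s = 0*1 = 0)
x = -18101/14016 (x = -122*1/219 + 47*(-1/64) = -122/219 - 47/64 = -18101/14016 ≈ -1.2915)
o(U) = -18101*U**2/14016
-o(s) = -(-18101)*0**2/14016 = -(-18101)*0/14016 = -1*0 = 0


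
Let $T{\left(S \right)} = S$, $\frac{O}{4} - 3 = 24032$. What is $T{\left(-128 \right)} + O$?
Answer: $96012$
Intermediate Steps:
$O = 96140$ ($O = 12 + 4 \cdot 24032 = 12 + 96128 = 96140$)
$T{\left(-128 \right)} + O = -128 + 96140 = 96012$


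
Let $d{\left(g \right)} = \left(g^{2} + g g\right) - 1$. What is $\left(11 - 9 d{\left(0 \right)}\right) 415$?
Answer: $8300$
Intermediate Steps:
$d{\left(g \right)} = -1 + 2 g^{2}$ ($d{\left(g \right)} = \left(g^{2} + g^{2}\right) - 1 = 2 g^{2} - 1 = -1 + 2 g^{2}$)
$\left(11 - 9 d{\left(0 \right)}\right) 415 = \left(11 - 9 \left(-1 + 2 \cdot 0^{2}\right)\right) 415 = \left(11 - 9 \left(-1 + 2 \cdot 0\right)\right) 415 = \left(11 - 9 \left(-1 + 0\right)\right) 415 = \left(11 - -9\right) 415 = \left(11 + 9\right) 415 = 20 \cdot 415 = 8300$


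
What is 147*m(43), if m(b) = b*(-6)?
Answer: -37926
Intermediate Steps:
m(b) = -6*b
147*m(43) = 147*(-6*43) = 147*(-258) = -37926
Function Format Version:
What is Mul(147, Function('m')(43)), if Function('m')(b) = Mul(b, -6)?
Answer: -37926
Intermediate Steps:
Function('m')(b) = Mul(-6, b)
Mul(147, Function('m')(43)) = Mul(147, Mul(-6, 43)) = Mul(147, -258) = -37926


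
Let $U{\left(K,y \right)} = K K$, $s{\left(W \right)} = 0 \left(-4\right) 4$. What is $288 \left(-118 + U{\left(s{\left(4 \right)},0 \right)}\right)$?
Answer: $-33984$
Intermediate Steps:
$s{\left(W \right)} = 0$ ($s{\left(W \right)} = 0 \cdot 4 = 0$)
$U{\left(K,y \right)} = K^{2}$
$288 \left(-118 + U{\left(s{\left(4 \right)},0 \right)}\right) = 288 \left(-118 + 0^{2}\right) = 288 \left(-118 + 0\right) = 288 \left(-118\right) = -33984$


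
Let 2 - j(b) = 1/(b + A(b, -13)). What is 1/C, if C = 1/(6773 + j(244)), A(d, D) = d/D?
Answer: 19837187/2928 ≈ 6775.0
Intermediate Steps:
j(b) = 2 - 13/(12*b) (j(b) = 2 - 1/(b + b/(-13)) = 2 - 1/(b + b*(-1/13)) = 2 - 1/(b - b/13) = 2 - 1/(12*b/13) = 2 - 13/(12*b))
C = 2928/19837187 (C = 1/(6773 + (2 - 13/12/244)) = 1/(6773 + (2 - 13/12*1/244)) = 1/(6773 + (2 - 13/2928)) = 1/(6773 + 5843/2928) = 1/(19837187/2928) = 2928/19837187 ≈ 0.00014760)
1/C = 1/(2928/19837187) = 19837187/2928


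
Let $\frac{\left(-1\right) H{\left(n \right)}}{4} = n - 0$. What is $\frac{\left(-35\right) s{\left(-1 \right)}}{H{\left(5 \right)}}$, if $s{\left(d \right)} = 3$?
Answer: $\frac{21}{4} \approx 5.25$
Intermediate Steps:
$H{\left(n \right)} = - 4 n$ ($H{\left(n \right)} = - 4 \left(n - 0\right) = - 4 \left(n + 0\right) = - 4 n$)
$\frac{\left(-35\right) s{\left(-1 \right)}}{H{\left(5 \right)}} = \frac{\left(-35\right) 3}{\left(-4\right) 5} = - \frac{105}{-20} = \left(-105\right) \left(- \frac{1}{20}\right) = \frac{21}{4}$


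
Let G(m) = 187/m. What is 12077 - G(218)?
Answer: 2632599/218 ≈ 12076.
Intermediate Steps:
12077 - G(218) = 12077 - 187/218 = 2632599/218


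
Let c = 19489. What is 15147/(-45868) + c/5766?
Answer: 403291925/132237444 ≈ 3.0498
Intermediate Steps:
15147/(-45868) + c/5766 = 15147/(-45868) + 19489/5766 = 15147*(-1/45868) + 19489*(1/5766) = -15147/45868 + 19489/5766 = 403291925/132237444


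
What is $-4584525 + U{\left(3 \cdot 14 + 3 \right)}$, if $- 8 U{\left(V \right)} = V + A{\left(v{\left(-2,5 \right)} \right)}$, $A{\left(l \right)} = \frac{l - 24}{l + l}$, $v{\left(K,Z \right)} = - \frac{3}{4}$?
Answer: $- \frac{73352523}{16} \approx -4.5845 \cdot 10^{6}$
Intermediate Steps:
$v{\left(K,Z \right)} = - \frac{3}{4}$ ($v{\left(K,Z \right)} = \left(-3\right) \frac{1}{4} = - \frac{3}{4}$)
$A{\left(l \right)} = \frac{-24 + l}{2 l}$
$U{\left(V \right)} = - \frac{33}{16} - \frac{V}{8}$ ($U{\left(V \right)} = - \frac{V + \frac{-24 - \frac{3}{4}}{2 \left(- \frac{3}{4}\right)}}{8} = - \frac{V + \frac{1}{2} \left(- \frac{4}{3}\right) \left(- \frac{99}{4}\right)}{8} = - \frac{V + \frac{33}{2}}{8} = - \frac{\frac{33}{2} + V}{8} = - \frac{33}{16} - \frac{V}{8}$)
$-4584525 + U{\left(3 \cdot 14 + 3 \right)} = -4584525 - \left(\frac{33}{16} + \frac{3 \cdot 14 + 3}{8}\right) = -4584525 - \left(\frac{33}{16} + \frac{42 + 3}{8}\right) = -4584525 - \frac{123}{16} = - \frac{73352523}{16}$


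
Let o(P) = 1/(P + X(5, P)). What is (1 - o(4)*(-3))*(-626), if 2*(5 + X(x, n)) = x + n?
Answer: -8138/7 ≈ -1162.6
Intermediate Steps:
X(x, n) = -5 + n/2 + x/2 (X(x, n) = -5 + (x + n)/2 = -5 + (n + x)/2 = -5 + (n/2 + x/2) = -5 + n/2 + x/2)
o(P) = 1/(-5/2 + 3*P/2) (o(P) = 1/(P + (-5 + P/2 + (½)*5)) = 1/(P + (-5 + P/2 + 5/2)) = 1/(P + (-5/2 + P/2)) = 1/(-5/2 + 3*P/2))
(1 - o(4)*(-3))*(-626) = (1 - 2/(-5 + 3*4)*(-3))*(-626) = (1 - 2/(-5 + 12)*(-3))*(-626) = (1 - 2/7*(-3))*(-626) = (1 - 2*(⅐)*(-3))*(-626) = (1 - 2*(-3)/7)*(-626) = (1 - 1*(-6/7))*(-626) = (1 + 6/7)*(-626) = (13/7)*(-626) = -8138/7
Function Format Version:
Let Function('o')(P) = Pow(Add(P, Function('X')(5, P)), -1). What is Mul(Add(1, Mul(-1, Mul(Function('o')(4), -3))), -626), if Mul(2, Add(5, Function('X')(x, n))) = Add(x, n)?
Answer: Rational(-8138, 7) ≈ -1162.6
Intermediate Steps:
Function('X')(x, n) = Add(-5, Mul(Rational(1, 2), n), Mul(Rational(1, 2), x)) (Function('X')(x, n) = Add(-5, Mul(Rational(1, 2), Add(x, n))) = Add(-5, Mul(Rational(1, 2), Add(n, x))) = Add(-5, Add(Mul(Rational(1, 2), n), Mul(Rational(1, 2), x))) = Add(-5, Mul(Rational(1, 2), n), Mul(Rational(1, 2), x)))
Function('o')(P) = Pow(Add(Rational(-5, 2), Mul(Rational(3, 2), P)), -1) (Function('o')(P) = Pow(Add(P, Add(-5, Mul(Rational(1, 2), P), Mul(Rational(1, 2), 5))), -1) = Pow(Add(P, Add(-5, Mul(Rational(1, 2), P), Rational(5, 2))), -1) = Pow(Add(P, Add(Rational(-5, 2), Mul(Rational(1, 2), P))), -1) = Pow(Add(Rational(-5, 2), Mul(Rational(3, 2), P)), -1))
Mul(Add(1, Mul(-1, Mul(Function('o')(4), -3))), -626) = Mul(Add(1, Mul(-1, Mul(Mul(2, Pow(Add(-5, Mul(3, 4)), -1)), -3))), -626) = Mul(Add(1, Mul(-1, Mul(Mul(2, Pow(Add(-5, 12), -1)), -3))), -626) = Mul(Add(1, Mul(-1, Mul(Mul(2, Pow(7, -1)), -3))), -626) = Mul(Add(1, Mul(-1, Mul(Mul(2, Rational(1, 7)), -3))), -626) = Mul(Add(1, Mul(-1, Mul(Rational(2, 7), -3))), -626) = Mul(Add(1, Mul(-1, Rational(-6, 7))), -626) = Mul(Add(1, Rational(6, 7)), -626) = Mul(Rational(13, 7), -626) = Rational(-8138, 7)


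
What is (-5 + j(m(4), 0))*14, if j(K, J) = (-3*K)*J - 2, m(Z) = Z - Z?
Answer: -98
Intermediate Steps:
m(Z) = 0
j(K, J) = -2 - 3*J*K (j(K, J) = -3*J*K - 2 = -2 - 3*J*K)
(-5 + j(m(4), 0))*14 = (-5 + (-2 - 3*0*0))*14 = (-5 + (-2 + 0))*14 = (-5 - 2)*14 = -7*14 = -98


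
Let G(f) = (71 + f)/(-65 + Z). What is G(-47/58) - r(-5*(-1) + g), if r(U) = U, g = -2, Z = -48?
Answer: -23733/6554 ≈ -3.6211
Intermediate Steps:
G(f) = -71/113 - f/113 (G(f) = (71 + f)/(-65 - 48) = (71 + f)/(-113) = (71 + f)*(-1/113) = -71/113 - f/113)
G(-47/58) - r(-5*(-1) + g) = (-71/113 - (-47)/(113*58)) - (-5*(-1) - 2) = (-71/113 - (-47)/(113*58)) - (5 - 2) = (-71/113 - 1/113*(-47/58)) - 1*3 = (-71/113 + 47/6554) - 3 = -4071/6554 - 3 = -23733/6554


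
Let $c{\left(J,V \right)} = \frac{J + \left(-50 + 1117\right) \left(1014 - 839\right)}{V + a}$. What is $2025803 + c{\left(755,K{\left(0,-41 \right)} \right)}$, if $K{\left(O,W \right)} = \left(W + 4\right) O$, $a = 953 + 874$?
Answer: $\frac{3701329561}{1827} \approx 2.0259 \cdot 10^{6}$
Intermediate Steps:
$a = 1827$
$K{\left(O,W \right)} = O \left(4 + W\right)$ ($K{\left(O,W \right)} = \left(4 + W\right) O = O \left(4 + W\right)$)
$c{\left(J,V \right)} = \frac{186725 + J}{1827 + V}$ ($c{\left(J,V \right)} = \frac{J + \left(-50 + 1117\right) \left(1014 - 839\right)}{V + 1827} = \frac{J + 1067 \cdot 175}{1827 + V} = \frac{J + 186725}{1827 + V} = \frac{186725 + J}{1827 + V}$)
$2025803 + c{\left(755,K{\left(0,-41 \right)} \right)} = 2025803 + \frac{186725 + 755}{1827 + 0 \left(4 - 41\right)} = 2025803 + \frac{1}{1827 + 0 \left(-37\right)} 187480 = 2025803 + \frac{1}{1827 + 0} \cdot 187480 = 2025803 + \frac{1}{1827} \cdot 187480 = 2025803 + \frac{187480}{1827} = \frac{3701329561}{1827}$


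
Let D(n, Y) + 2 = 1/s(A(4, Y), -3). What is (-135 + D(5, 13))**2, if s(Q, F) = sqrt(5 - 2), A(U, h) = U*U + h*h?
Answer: (411 - sqrt(3))**2/9 ≈ 18611.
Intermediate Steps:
A(U, h) = U**2 + h**2
s(Q, F) = sqrt(3)
D(n, Y) = -2 + sqrt(3)/3 (D(n, Y) = -2 + 1/(sqrt(3)) = -2 + sqrt(3)/3)
(-135 + D(5, 13))**2 = (-135 + (-2 + sqrt(3)/3))**2 = (-137 + sqrt(3)/3)**2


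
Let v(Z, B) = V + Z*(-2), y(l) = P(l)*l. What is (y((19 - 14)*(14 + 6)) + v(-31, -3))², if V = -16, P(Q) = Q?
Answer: 100922116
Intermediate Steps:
y(l) = l² (y(l) = l*l = l²)
v(Z, B) = -16 - 2*Z (v(Z, B) = -16 + Z*(-2) = -16 - 2*Z)
(y((19 - 14)*(14 + 6)) + v(-31, -3))² = (((19 - 14)*(14 + 6))² + (-16 - 2*(-31)))² = ((5*20)² + (-16 + 62))² = (100² + 46)² = (10000 + 46)² = 10046² = 100922116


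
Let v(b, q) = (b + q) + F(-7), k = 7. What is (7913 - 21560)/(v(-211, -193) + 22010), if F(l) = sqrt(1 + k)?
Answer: -147428541/233409614 + 13647*sqrt(2)/233409614 ≈ -0.63155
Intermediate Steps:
F(l) = 2*sqrt(2) (F(l) = sqrt(1 + 7) = sqrt(8) = 2*sqrt(2))
v(b, q) = b + q + 2*sqrt(2) (v(b, q) = (b + q) + 2*sqrt(2) = b + q + 2*sqrt(2))
(7913 - 21560)/(v(-211, -193) + 22010) = (7913 - 21560)/((-211 - 193 + 2*sqrt(2)) + 22010) = -13647/((-404 + 2*sqrt(2)) + 22010) = -13647/(21606 + 2*sqrt(2))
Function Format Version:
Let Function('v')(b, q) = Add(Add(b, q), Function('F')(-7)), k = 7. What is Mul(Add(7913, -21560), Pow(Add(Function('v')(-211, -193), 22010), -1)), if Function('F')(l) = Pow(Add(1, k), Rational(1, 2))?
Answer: Add(Rational(-147428541, 233409614), Mul(Rational(13647, 233409614), Pow(2, Rational(1, 2)))) ≈ -0.63155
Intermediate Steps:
Function('F')(l) = Mul(2, Pow(2, Rational(1, 2))) (Function('F')(l) = Pow(Add(1, 7), Rational(1, 2)) = Pow(8, Rational(1, 2)) = Mul(2, Pow(2, Rational(1, 2))))
Function('v')(b, q) = Add(b, q, Mul(2, Pow(2, Rational(1, 2)))) (Function('v')(b, q) = Add(Add(b, q), Mul(2, Pow(2, Rational(1, 2)))) = Add(b, q, Mul(2, Pow(2, Rational(1, 2)))))
Mul(Add(7913, -21560), Pow(Add(Function('v')(-211, -193), 22010), -1)) = Mul(Add(7913, -21560), Pow(Add(Add(-211, -193, Mul(2, Pow(2, Rational(1, 2)))), 22010), -1)) = Mul(-13647, Pow(Add(Add(-404, Mul(2, Pow(2, Rational(1, 2)))), 22010), -1)) = Mul(-13647, Pow(Add(21606, Mul(2, Pow(2, Rational(1, 2)))), -1))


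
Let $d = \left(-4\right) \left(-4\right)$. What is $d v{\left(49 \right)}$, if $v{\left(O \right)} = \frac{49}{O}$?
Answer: $16$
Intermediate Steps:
$d = 16$
$d v{\left(49 \right)} = 16 \cdot \frac{49}{49} = 16 \cdot 49 \cdot \frac{1}{49} = 16 \cdot 1 = 16$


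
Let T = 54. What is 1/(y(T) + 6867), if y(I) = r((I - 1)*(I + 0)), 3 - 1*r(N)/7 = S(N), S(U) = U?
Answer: -1/13146 ≈ -7.6069e-5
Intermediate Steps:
r(N) = 21 - 7*N
y(I) = 21 - 7*I*(-1 + I) (y(I) = 21 - 7*(I - 1)*(I + 0) = 21 - 7*(-1 + I)*I = 21 - 7*I*(-1 + I))
1/(y(T) + 6867) = 1/((21 - 7*54*(-1 + 54)) + 6867) = 1/((21 - 7*54*53) + 6867) = 1/((21 - 20034) + 6867) = 1/(-20013 + 6867) = 1/(-13146) = -1/13146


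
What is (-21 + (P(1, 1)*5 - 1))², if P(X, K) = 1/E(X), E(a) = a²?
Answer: 289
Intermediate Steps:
P(X, K) = X⁻² (P(X, K) = 1/(X²) = X⁻²)
(-21 + (P(1, 1)*5 - 1))² = (-21 + (5/1² - 1))² = (-21 + (1*5 - 1))² = (-21 + (5 - 1))² = (-21 + 4)² = (-17)² = 289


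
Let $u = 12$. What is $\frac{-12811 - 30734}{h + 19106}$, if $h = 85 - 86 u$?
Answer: $- \frac{14515}{6053} \approx -2.398$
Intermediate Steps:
$h = -947$ ($h = 85 - 1032 = -947$)
$\frac{-12811 - 30734}{h + 19106} = \frac{-12811 - 30734}{-947 + 19106} = \frac{-12811 - 30734}{18159} = \left(-12811 - 30734\right) \frac{1}{18159} = \left(-43545\right) \frac{1}{18159} = - \frac{14515}{6053}$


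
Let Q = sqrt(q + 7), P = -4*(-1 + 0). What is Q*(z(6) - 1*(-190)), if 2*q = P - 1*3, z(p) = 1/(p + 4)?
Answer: 1901*sqrt(30)/20 ≈ 520.61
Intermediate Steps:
P = 4 (P = -4*(-1) = 4)
z(p) = 1/(4 + p)
q = 1/2 (q = (4 - 1*3)/2 = (4 - 3)/2 = (1/2)*1 = 1/2 ≈ 0.50000)
Q = sqrt(30)/2 (Q = sqrt(1/2 + 7) = sqrt(15/2) = sqrt(30)/2 ≈ 2.7386)
Q*(z(6) - 1*(-190)) = (sqrt(30)/2)*(1/(4 + 6) - 1*(-190)) = (sqrt(30)/2)*(1/10 + 190) = (sqrt(30)/2)*(1901/10) = 1901*sqrt(30)/20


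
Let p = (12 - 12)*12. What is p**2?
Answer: 0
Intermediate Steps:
p = 0 (p = 0*12 = 0)
p**2 = 0**2 = 0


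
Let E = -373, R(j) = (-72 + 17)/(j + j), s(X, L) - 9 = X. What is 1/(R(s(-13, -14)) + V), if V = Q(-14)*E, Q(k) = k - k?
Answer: 8/55 ≈ 0.14545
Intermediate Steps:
s(X, L) = 9 + X
Q(k) = 0
R(j) = -55/(2*j) (R(j) = -55*1/(2*j) = -55/(2*j))
V = 0 (V = 0*(-373) = 0)
1/(R(s(-13, -14)) + V) = 1/(-55/(2*(9 - 13)) + 0) = 1/(-55/2/(-4) + 0) = 1/(-55/2*(-¼) + 0) = 1/(55/8 + 0) = 1/(55/8) = 8/55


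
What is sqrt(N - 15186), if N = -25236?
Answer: I*sqrt(40422) ≈ 201.05*I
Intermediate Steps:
sqrt(N - 15186) = sqrt(-25236 - 15186) = sqrt(-40422) = I*sqrt(40422)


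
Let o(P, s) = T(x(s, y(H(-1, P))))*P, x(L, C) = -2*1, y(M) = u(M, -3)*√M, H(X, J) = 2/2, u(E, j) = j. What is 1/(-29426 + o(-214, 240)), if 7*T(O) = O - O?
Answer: -1/29426 ≈ -3.3984e-5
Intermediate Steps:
H(X, J) = 1 (H(X, J) = 2*(½) = 1)
y(M) = -3*√M
x(L, C) = -2
T(O) = 0 (T(O) = (O - O)/7 = (⅐)*0 = 0)
o(P, s) = 0 (o(P, s) = 0*P = 0)
1/(-29426 + o(-214, 240)) = 1/(-29426 + 0) = 1/(-29426) = -1/29426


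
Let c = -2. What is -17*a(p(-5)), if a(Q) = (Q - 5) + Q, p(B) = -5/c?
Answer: 0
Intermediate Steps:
p(B) = 5/2 (p(B) = -5/(-2) = -5*(-½) = 5/2)
a(Q) = -5 + 2*Q (a(Q) = (-5 + Q) + Q = -5 + 2*Q)
-17*a(p(-5)) = -17*(-5 + 2*(5/2)) = -17*(-5 + 5) = -17*0 = 0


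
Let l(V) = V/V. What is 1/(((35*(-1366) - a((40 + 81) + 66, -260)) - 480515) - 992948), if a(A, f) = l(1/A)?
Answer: -1/1521274 ≈ -6.5734e-7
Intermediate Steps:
l(V) = 1
a(A, f) = 1
1/(((35*(-1366) - a((40 + 81) + 66, -260)) - 480515) - 992948) = 1/(((35*(-1366) - 1*1) - 480515) - 992948) = 1/(((-47810 - 1) - 480515) - 992948) = 1/((-47811 - 480515) - 992948) = 1/(-528326 - 992948) = 1/(-1521274) = -1/1521274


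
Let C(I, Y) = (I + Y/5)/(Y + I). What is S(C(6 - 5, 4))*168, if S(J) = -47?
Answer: -7896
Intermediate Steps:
C(I, Y) = (I + Y/5)/(I + Y) (C(I, Y) = (I + Y*(⅕))/(I + Y) = (I + Y/5)/(I + Y))
S(C(6 - 5, 4))*168 = -47*168 = -7896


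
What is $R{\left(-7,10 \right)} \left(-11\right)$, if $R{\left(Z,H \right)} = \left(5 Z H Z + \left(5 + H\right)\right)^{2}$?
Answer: $-66838475$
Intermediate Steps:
$R{\left(Z,H \right)} = \left(5 + H + 5 H Z^{2}\right)^{2}$ ($R{\left(Z,H \right)} = \left(5 H Z^{2} + \left(5 + H\right)\right)^{2} = \left(5 + H + 5 H Z^{2}\right)^{2}$)
$R{\left(-7,10 \right)} \left(-11\right) = \left(5 + 10 + 5 \cdot 10 \left(-7\right)^{2}\right)^{2} \left(-11\right) = \left(5 + 10 + 5 \cdot 10 \cdot 49\right)^{2} \left(-11\right) = \left(5 + 10 + 2450\right)^{2} \left(-11\right) = 2465^{2} \left(-11\right) = 6076225 \left(-11\right) = -66838475$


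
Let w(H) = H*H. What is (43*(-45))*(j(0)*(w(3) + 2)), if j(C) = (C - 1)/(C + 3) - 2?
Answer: 49665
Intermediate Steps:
j(C) = -2 + (-1 + C)/(3 + C) (j(C) = (-1 + C)/(3 + C) - 2 = -2 + (-1 + C)/(3 + C))
w(H) = H**2
(43*(-45))*(j(0)*(w(3) + 2)) = (43*(-45))*(((-7 - 1*0)/(3 + 0))*(3**2 + 2)) = -1935*(-7 + 0)/3*(9 + 2) = -1935*(1/3)*(-7)*11 = -(-4515)*11 = -1935*(-77/3) = 49665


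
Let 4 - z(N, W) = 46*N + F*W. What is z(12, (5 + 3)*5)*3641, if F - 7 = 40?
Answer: -8840348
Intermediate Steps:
F = 47 (F = 7 + 40 = 47)
z(N, W) = 4 - 47*W - 46*N (z(N, W) = 4 - (46*N + 47*W) = 4 + (-47*W - 46*N) = 4 - 47*W - 46*N)
z(12, (5 + 3)*5)*3641 = (4 - 47*(5 + 3)*5 - 46*12)*3641 = (4 - 376*5 - 552)*3641 = (4 - 47*40 - 552)*3641 = (4 - 1880 - 552)*3641 = -2428*3641 = -8840348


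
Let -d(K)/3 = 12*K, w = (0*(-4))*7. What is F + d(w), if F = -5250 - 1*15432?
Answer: -20682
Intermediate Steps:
w = 0 (w = 0*7 = 0)
F = -20682 (F = -5250 - 15432 = -20682)
d(K) = -36*K
F + d(w) = -20682 - 36*0 = -20682 + 0 = -20682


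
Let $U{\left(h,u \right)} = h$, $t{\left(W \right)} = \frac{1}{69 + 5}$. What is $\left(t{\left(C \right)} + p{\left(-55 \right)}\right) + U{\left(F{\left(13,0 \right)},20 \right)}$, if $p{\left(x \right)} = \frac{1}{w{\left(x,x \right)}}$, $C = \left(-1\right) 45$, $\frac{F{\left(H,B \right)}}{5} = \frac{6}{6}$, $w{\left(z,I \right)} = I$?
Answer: $\frac{20331}{4070} \approx 4.9953$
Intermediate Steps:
$F{\left(H,B \right)} = 5$ ($F{\left(H,B \right)} = 5 \cdot \frac{6}{6} = 5 \cdot 6 \cdot \frac{1}{6} = 5 \cdot 1 = 5$)
$C = -45$
$t{\left(W \right)} = \frac{1}{74}$
$p{\left(x \right)} = \frac{1}{x}$
$\left(t{\left(C \right)} + p{\left(-55 \right)}\right) + U{\left(F{\left(13,0 \right)},20 \right)} = \left(\frac{1}{74} + \frac{1}{-55}\right) + 5 = \left(\frac{1}{74} - \frac{1}{55}\right) + 5 = - \frac{19}{4070} + 5 = \frac{20331}{4070}$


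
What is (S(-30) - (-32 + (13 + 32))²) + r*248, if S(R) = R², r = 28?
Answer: 7675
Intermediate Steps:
(S(-30) - (-32 + (13 + 32))²) + r*248 = ((-30)² - (-32 + (13 + 32))²) + 28*248 = (900 - (-32 + 45)²) + 6944 = (900 - 1*13²) + 6944 = (900 - 1*169) + 6944 = (900 - 169) + 6944 = 731 + 6944 = 7675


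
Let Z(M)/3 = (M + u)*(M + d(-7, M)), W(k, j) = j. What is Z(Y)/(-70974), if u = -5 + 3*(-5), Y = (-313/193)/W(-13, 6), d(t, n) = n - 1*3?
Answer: -24059825/7931131578 ≈ -0.0030336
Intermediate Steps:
d(t, n) = -3 + n (d(t, n) = n - 3 = -3 + n)
Y = -313/1158 (Y = -313/193/6 = -313*1/193*(1/6) = -313/193*1/6 = -313/1158 ≈ -0.27029)
u = -20 (u = -5 - 15 = -20)
Z(M) = 3*(-20 + M)*(-3 + 2*M) (Z(M) = 3*((M - 20)*(M + (-3 + M))) = 3*((-20 + M)*(-3 + 2*M)) = 3*(-20 + M)*(-3 + 2*M))
Z(Y)/(-70974) = (180 - 129*(-313/1158) + 6*(-313/1158)**2)/(-70974) = (180 + 13459/386 + 6*(97969/1340964))*(-1/70974) = (180 + 13459/386 + 97969/223494)*(-1/70974) = (24059825/111747)*(-1/70974) = -24059825/7931131578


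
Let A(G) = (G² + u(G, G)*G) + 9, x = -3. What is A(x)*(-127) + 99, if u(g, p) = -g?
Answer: -1044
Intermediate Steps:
A(G) = 9 (A(G) = (G² + (-G)*G) + 9 = (G² - G²) + 9 = 0 + 9 = 9)
A(x)*(-127) + 99 = 9*(-127) + 99 = -1143 + 99 = -1044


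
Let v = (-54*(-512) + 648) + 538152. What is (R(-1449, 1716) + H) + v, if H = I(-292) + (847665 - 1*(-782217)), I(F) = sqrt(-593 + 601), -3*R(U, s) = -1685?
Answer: 6590675/3 + 2*sqrt(2) ≈ 2.1969e+6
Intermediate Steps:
R(U, s) = 1685/3 (R(U, s) = -1/3*(-1685) = 1685/3)
v = 566448 (v = (27648 + 648) + 538152 = 28296 + 538152 = 566448)
I(F) = 2*sqrt(2) (I(F) = sqrt(8) = 2*sqrt(2))
H = 1629882 + 2*sqrt(2) (H = 2*sqrt(2) + (847665 - 1*(-782217)) = 2*sqrt(2) + (847665 + 782217) = 2*sqrt(2) + 1629882 = 1629882 + 2*sqrt(2) ≈ 1.6299e+6)
(R(-1449, 1716) + H) + v = (1685/3 + (1629882 + 2*sqrt(2))) + 566448 = (4891331/3 + 2*sqrt(2)) + 566448 = 6590675/3 + 2*sqrt(2)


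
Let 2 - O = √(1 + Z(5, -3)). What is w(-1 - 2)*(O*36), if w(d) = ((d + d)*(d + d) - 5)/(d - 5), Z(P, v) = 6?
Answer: -279 + 279*√7/2 ≈ 90.082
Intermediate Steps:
O = 2 - √7 (O = 2 - √(1 + 6) = 2 - √7 ≈ -0.64575)
w(d) = (-5 + 4*d²)/(-5 + d) (w(d) = ((2*d)*(2*d) - 5)/(-5 + d) = (4*d² - 5)/(-5 + d) = (-5 + 4*d²)/(-5 + d))
w(-1 - 2)*(O*36) = ((-5 + 4*(-1 - 2)²)/(-5 + (-1 - 2)))*((2 - √7)*36) = ((-5 + 4*(-3)²)/(-5 - 3))*(72 - 36*√7) = ((-5 + 4*9)/(-8))*(72 - 36*√7) = (-(-5 + 36)/8)*(72 - 36*√7) = (-⅛*31)*(72 - 36*√7) = -31*(72 - 36*√7)/8 = -279 + 279*√7/2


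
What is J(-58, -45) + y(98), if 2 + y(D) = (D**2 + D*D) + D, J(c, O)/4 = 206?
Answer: 20128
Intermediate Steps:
J(c, O) = 824 (J(c, O) = 4*206 = 824)
y(D) = -2 + D + 2*D**2 (y(D) = -2 + ((D**2 + D*D) + D) = -2 + ((D**2 + D**2) + D) = -2 + (2*D**2 + D) = -2 + (D + 2*D**2) = -2 + D + 2*D**2)
J(-58, -45) + y(98) = 824 + (-2 + 98 + 2*98**2) = 824 + (-2 + 98 + 2*9604) = 824 + (-2 + 98 + 19208) = 824 + 19304 = 20128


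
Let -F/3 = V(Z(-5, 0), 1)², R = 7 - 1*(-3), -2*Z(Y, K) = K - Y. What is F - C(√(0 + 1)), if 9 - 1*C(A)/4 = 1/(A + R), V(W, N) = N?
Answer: -425/11 ≈ -38.636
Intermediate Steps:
Z(Y, K) = Y/2 - K/2 (Z(Y, K) = -(K - Y)/2 = Y/2 - K/2)
R = 10 (R = 7 + 3 = 10)
C(A) = 36 - 4/(10 + A) (C(A) = 36 - 4/(A + 10) = 36 - 4/(10 + A))
F = -3 (F = -3*1² = -3*1 = -3)
F - C(√(0 + 1)) = -3 - 4*(89 + 9*√(0 + 1))/(10 + √(0 + 1)) = -3 - 4*(89 + 9*√1)/(10 + √1) = -3 - 4*(89 + 9*1)/(10 + 1) = -3 - 4*(89 + 9)/11 = -3 - 4*98/11 = -3 - 1*392/11 = -3 - 392/11 = -425/11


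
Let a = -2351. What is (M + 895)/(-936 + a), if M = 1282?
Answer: -2177/3287 ≈ -0.66231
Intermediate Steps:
(M + 895)/(-936 + a) = (1282 + 895)/(-936 - 2351) = 2177/(-3287) = 2177*(-1/3287) = -2177/3287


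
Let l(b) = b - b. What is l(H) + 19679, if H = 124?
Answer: 19679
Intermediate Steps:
l(b) = 0
l(H) + 19679 = 0 + 19679 = 19679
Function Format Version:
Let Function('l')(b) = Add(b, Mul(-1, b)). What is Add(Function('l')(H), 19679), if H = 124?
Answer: 19679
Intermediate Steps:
Function('l')(b) = 0
Add(Function('l')(H), 19679) = Add(0, 19679) = 19679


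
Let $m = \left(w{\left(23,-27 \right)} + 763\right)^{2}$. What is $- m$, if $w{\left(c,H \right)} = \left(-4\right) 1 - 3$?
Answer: $-571536$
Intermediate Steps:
$w{\left(c,H \right)} = -7$ ($w{\left(c,H \right)} = -4 - 3 = -7$)
$m = 571536$ ($m = \left(-7 + 763\right)^{2} = 756^{2} = 571536$)
$- m = \left(-1\right) 571536 = -571536$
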